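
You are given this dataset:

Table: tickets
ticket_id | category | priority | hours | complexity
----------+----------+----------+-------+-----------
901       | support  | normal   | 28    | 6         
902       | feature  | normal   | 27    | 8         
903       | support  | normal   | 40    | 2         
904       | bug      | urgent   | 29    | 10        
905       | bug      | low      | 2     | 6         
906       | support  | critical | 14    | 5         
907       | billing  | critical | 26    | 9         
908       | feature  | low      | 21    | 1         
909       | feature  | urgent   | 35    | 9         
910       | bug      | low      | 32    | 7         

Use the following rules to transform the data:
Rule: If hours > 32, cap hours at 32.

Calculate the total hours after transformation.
243

Step 1: 2 records have hours > 32
Step 2: These records originally summed to 75
Step 3: After capping: 2 × 32 = 64
Step 4: Unaffected records sum: 179
Step 5: Final sum = 64 + 179 = 243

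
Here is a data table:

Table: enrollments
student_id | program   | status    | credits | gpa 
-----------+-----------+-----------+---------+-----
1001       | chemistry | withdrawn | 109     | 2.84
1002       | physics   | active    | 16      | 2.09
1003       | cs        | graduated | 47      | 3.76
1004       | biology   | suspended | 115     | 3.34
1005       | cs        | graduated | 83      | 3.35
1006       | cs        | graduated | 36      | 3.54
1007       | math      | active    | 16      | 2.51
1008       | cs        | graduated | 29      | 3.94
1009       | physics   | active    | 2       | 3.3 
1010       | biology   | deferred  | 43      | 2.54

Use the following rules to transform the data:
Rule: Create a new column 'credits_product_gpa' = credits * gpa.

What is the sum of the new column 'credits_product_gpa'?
1579.55

Step 1: For each record, compute credits * gpa
Example calculations:
  109 * 2.84 = 309.56
  16 * 2.09 = 33.44
  47 * 3.76 = 176.72
  ...
Step 2: Sum all derived values
Step 3: Total = 1579.55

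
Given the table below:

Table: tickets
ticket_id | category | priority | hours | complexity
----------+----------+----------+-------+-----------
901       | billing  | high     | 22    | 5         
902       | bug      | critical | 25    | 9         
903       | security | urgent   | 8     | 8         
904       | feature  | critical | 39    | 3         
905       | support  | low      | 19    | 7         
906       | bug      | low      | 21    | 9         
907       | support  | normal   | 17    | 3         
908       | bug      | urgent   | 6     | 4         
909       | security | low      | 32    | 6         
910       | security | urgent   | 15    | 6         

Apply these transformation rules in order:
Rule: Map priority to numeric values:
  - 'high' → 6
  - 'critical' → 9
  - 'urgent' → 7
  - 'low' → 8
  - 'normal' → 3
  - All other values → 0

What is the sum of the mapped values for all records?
72

Step 1: Apply mapping to each record
Step 2: Count by status:
  'high': 1 records × 6 = 6
  'critical': 2 records × 9 = 18
  'urgent': 3 records × 7 = 21
  'low': 3 records × 8 = 24
  'normal': 1 records × 3 = 3
Step 3: Sum all mapped values = 72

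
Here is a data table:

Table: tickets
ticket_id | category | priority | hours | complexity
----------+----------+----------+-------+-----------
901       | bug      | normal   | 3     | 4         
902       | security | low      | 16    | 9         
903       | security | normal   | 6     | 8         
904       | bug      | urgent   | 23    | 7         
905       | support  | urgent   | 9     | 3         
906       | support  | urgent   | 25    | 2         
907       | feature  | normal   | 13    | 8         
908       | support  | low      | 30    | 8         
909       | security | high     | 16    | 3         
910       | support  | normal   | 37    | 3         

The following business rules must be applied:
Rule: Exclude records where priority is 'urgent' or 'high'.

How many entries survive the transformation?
6

Step 1: Count records to exclude
  - 3 (urgent) + 1 (high) = 4 records
Step 2: Total records: 10
Step 3: Remaining = 10 - 4 = 6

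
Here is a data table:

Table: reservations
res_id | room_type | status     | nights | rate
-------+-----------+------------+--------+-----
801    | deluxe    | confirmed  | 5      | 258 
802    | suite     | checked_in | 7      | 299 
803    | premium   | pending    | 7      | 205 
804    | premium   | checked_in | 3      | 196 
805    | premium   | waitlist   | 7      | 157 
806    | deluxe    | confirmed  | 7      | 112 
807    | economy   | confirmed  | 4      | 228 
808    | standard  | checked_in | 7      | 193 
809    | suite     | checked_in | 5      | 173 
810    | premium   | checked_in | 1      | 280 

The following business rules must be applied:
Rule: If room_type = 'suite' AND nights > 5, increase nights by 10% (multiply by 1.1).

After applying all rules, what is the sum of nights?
53.7

Step 1: Find records where room_type = 'suite' AND nights > 5
Step 2: 1 records match, summing to 7
Step 3: After multiplier: 7 × 1.1 = 7.7
Step 4: Unaffected records sum: 46
Step 5: Final sum = 7.7 + 46 = 53.7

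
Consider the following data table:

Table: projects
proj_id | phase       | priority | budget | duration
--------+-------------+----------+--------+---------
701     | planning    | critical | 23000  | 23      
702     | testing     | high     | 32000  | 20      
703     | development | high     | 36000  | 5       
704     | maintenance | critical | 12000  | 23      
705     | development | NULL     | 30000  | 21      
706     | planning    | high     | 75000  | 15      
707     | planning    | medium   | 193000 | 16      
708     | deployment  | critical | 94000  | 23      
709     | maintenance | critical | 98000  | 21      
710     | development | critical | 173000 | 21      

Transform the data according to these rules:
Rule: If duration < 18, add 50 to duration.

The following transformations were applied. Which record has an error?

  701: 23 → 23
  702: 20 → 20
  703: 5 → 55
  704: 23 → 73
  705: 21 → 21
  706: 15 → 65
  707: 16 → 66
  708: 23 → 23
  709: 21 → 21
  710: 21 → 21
Record 704 has an error. The correct transformed value should be 23, not 73.

Step 1: Check each record against the rule
Step 2: Record 704 has duration = 23
Step 3: Since 23 >= 18, the bonus should not have been applied
Step 4: Correct value = 23, but claimed value = 73
Conclusion: Record 704 has the error.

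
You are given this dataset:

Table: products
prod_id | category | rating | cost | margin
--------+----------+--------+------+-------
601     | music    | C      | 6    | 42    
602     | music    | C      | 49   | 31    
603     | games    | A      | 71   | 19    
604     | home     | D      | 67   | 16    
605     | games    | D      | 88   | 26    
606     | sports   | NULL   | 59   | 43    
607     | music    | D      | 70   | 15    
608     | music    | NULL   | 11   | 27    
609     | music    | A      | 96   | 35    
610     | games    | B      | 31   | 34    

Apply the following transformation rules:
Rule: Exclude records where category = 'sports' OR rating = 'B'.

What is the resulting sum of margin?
211

Step 1: Find records where category = 'sports' OR rating = 'B'
Step 2: 2 records match, summing to 77
Step 3: Original sum: 288
Step 4: Remaining sum = 288 - 77 = 211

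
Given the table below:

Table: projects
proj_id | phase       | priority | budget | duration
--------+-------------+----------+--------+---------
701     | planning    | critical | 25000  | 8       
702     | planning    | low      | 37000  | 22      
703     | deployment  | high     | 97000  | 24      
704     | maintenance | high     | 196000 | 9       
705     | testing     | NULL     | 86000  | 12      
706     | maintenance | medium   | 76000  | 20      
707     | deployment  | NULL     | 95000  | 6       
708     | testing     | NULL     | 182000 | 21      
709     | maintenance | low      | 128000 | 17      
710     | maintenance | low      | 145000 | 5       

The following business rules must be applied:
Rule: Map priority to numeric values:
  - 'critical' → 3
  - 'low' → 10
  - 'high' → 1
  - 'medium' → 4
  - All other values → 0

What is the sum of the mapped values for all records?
39

Step 1: Apply mapping to each record
Step 2: Count by status:
  'critical': 1 records × 3 = 3
  'low': 3 records × 10 = 30
  'high': 2 records × 1 = 2
  'medium': 1 records × 4 = 4
Step 3: Sum all mapped values = 39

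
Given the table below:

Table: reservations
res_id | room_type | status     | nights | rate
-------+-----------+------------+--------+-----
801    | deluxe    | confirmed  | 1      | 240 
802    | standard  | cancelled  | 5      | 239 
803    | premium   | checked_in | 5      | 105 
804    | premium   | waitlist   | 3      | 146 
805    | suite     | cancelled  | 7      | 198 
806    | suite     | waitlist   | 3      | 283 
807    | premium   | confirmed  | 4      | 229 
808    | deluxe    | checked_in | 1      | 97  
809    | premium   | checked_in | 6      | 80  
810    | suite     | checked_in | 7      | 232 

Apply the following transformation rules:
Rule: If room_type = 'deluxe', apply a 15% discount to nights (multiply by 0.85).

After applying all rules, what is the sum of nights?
41.7

Step 1: Records with room_type = 'deluxe' have total nights = 2
Step 2: Apply multiplier: 2 × 0.85 = 1.7
Step 3: Other records total: 40
Step 4: Final sum = 1.7 + 40 = 41.7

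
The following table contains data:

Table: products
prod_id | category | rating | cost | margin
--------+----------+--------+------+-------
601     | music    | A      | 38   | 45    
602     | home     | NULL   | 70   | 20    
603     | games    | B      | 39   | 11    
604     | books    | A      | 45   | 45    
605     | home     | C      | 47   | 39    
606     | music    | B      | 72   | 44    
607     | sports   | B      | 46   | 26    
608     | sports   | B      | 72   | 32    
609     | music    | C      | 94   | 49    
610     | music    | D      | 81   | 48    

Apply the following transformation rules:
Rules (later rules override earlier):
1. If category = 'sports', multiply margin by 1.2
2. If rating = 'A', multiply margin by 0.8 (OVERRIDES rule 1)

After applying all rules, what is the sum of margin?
352.6

Step 1: Rule 2 takes priority for records with rating = 'A'
  - 2 records: 90 × 0.8 = 72.0
Step 2: Rule 1 applies to remaining records with category = 'sports'
  - 2 records: 58 × 1.2 = 69.6
Step 3: Other records unchanged: 211
Step 4: Final sum = 72.0 + 69.6 + 211 = 352.6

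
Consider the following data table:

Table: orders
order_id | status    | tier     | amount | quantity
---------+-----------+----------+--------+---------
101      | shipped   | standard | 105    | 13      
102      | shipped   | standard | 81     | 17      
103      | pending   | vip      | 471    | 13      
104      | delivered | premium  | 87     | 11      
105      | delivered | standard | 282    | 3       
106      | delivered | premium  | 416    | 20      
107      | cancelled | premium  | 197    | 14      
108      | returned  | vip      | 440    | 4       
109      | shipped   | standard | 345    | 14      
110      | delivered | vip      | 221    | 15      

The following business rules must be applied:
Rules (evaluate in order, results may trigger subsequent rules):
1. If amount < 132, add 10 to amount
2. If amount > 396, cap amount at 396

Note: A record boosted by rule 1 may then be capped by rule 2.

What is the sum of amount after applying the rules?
2536

Step 1: Apply rule 1 to records with amount < 132
  - 3 records get bonus of 10
  - Of these, 0 records then exceed 396 and get capped
Step 2: Apply rule 2 to records with amount > 396
  - 3 records (original) are capped
Step 3: Calculate final sum = 2536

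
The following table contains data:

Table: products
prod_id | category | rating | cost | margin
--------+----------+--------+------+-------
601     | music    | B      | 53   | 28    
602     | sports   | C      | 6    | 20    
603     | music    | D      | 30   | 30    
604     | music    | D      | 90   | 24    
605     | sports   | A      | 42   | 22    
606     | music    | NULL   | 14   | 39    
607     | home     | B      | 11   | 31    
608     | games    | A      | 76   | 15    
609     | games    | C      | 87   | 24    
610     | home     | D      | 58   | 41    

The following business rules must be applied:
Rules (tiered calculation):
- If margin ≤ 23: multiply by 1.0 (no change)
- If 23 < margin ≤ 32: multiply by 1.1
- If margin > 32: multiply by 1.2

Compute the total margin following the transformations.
303.7

Step 1: Tier 1 (margin ≤ 23): 3 records, sum = 57 × 1.0 = 57.0
Step 2: Tier 2 (23 < margin ≤ 32): 5 records, sum = 137 × 1.1 = 150.7
Step 3: Tier 3 (margin > 32): 2 records, sum = 80 × 1.2 = 96.0
Step 4: Final sum = 57.0 + 150.7 + 96.0 = 303.7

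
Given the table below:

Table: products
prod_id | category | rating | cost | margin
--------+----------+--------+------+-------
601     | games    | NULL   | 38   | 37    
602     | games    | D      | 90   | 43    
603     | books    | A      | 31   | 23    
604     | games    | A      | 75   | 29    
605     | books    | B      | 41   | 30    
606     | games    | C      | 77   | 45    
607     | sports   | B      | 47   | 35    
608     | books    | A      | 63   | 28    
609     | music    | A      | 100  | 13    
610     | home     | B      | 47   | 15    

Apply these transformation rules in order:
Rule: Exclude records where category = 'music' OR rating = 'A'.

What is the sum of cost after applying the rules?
340

Step 1: Find records where category = 'music' OR rating = 'A'
Step 2: 4 records match, summing to 269
Step 3: Original sum: 609
Step 4: Remaining sum = 609 - 269 = 340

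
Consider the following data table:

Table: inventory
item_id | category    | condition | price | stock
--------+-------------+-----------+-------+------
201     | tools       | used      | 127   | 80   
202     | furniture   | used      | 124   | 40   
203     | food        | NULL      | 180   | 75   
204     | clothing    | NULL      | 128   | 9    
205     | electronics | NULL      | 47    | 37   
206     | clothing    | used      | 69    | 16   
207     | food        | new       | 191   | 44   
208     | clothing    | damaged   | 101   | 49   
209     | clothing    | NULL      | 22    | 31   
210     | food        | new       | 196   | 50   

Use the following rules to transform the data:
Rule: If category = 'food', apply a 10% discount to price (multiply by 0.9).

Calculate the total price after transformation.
1128.3

Step 1: Records with category = 'food' have total price = 567
Step 2: Apply multiplier: 567 × 0.9 = 510.3
Step 3: Other records total: 618
Step 4: Final sum = 510.3 + 618 = 1128.3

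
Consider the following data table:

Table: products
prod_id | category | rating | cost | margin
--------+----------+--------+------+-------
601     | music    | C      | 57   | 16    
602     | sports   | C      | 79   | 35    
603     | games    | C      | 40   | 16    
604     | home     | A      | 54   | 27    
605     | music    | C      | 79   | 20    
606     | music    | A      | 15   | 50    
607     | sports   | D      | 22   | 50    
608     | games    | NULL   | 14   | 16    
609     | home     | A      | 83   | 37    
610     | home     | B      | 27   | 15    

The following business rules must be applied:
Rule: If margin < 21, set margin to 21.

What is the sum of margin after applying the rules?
304

Step 1: 5 records have margin < 21
Step 2: These records originally summed to 83
Step 3: After setting to minimum: 5 × 21 = 105
Step 4: Unaffected records sum: 199
Step 5: Final sum = 105 + 199 = 304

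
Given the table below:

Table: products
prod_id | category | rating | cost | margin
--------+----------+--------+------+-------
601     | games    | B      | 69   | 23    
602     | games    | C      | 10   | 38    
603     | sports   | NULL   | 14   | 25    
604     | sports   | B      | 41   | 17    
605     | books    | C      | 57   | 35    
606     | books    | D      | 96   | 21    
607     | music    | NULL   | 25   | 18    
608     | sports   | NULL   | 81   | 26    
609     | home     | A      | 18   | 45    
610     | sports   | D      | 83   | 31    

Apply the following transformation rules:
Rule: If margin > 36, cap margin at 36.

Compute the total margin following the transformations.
268

Step 1: 2 records have margin > 36
Step 2: These records originally summed to 83
Step 3: After capping: 2 × 36 = 72
Step 4: Unaffected records sum: 196
Step 5: Final sum = 72 + 196 = 268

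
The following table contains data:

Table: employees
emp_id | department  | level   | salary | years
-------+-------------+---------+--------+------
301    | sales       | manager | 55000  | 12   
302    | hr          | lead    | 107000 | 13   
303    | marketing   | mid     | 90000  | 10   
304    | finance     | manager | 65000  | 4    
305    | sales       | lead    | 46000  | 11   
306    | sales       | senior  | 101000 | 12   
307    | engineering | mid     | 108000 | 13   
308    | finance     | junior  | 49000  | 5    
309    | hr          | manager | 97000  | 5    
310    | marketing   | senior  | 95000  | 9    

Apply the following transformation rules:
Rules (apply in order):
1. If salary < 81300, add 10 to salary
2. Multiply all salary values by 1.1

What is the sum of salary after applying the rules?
894344.0

Step 1: Apply Rule 1 - Add 10 to records with salary < 81300
  - 4 records affected: 215000 + (4 × 10) = 215040
  - Unaffected records: 598000
  - Sum after Rule 1: 813040
Step 2: Apply Rule 2 - Multiply all by 1.1
  - 813040 × 1.1 = 894344.0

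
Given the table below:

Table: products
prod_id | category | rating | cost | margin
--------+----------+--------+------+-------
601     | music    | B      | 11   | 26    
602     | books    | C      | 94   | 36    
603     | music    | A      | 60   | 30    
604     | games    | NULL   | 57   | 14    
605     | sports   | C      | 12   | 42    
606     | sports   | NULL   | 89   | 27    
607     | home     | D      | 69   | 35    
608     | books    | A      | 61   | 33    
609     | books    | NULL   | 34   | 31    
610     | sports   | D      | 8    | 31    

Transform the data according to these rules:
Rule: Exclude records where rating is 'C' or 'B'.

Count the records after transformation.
7

Step 1: Count records to exclude
  - 2 (C) + 1 (B) = 3 records
Step 2: Total records: 10
Step 3: Remaining = 10 - 3 = 7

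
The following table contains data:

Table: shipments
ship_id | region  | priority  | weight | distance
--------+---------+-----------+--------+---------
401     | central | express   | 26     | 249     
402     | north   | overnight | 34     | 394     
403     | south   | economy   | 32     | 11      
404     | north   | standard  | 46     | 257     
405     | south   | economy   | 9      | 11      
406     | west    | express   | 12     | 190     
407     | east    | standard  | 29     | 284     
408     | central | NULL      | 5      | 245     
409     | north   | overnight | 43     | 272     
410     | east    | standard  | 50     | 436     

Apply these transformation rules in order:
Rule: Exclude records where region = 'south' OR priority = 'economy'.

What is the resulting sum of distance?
2327

Step 1: Find records where region = 'south' OR priority = 'economy'
Step 2: 2 records match, summing to 22
Step 3: Original sum: 2349
Step 4: Remaining sum = 2349 - 22 = 2327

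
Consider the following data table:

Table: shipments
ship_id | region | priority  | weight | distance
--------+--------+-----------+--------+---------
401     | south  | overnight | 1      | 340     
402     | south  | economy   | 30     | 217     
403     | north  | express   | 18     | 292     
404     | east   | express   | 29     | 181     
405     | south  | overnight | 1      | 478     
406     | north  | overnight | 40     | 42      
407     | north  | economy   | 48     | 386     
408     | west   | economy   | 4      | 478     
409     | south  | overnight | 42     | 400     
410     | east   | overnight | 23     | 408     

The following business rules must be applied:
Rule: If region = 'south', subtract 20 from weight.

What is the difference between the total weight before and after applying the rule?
80

Step 1: Original sum of weight = 236
Step 2: 4 records have region = 'south'
Step 3: Each affected record changes by -20
Step 4: Total change = 4 × -20 = -80
Step 5: New sum = 236 + -80 = 156
Step 6: Difference = |156 - 236| = 80
        (Sum decreased by 80)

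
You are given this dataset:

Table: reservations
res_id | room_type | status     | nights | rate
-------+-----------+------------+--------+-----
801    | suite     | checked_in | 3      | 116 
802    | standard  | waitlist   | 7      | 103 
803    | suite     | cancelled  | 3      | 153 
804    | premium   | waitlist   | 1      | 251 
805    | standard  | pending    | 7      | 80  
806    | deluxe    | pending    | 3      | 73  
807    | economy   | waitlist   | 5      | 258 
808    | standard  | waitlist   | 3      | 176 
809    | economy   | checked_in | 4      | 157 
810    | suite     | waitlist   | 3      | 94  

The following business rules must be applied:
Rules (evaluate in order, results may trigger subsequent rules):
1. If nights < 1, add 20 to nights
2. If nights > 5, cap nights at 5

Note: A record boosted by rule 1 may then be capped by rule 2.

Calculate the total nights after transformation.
35

Step 1: Apply rule 1 to records with nights < 1
  - 0 records get bonus of 20
  - Of these, 0 records then exceed 5 and get capped
Step 2: Apply rule 2 to records with nights > 5
  - 2 records (original) are capped
Step 3: Calculate final sum = 35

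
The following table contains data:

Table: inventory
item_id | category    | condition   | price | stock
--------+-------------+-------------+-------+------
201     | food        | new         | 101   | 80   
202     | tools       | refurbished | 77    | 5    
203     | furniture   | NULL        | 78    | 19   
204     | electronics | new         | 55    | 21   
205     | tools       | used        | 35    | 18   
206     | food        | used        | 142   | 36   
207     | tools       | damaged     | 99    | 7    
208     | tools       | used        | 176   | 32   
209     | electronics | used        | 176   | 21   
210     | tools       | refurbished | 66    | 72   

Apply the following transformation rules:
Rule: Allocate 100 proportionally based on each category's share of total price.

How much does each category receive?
electronics: 22.99, food: 24.18, furniture: 7.76, tools: 45.07

Step 1: Calculate total price = 1005
Step 2: Calculate each category's proportion:
  electronics: 231/1005 = 22.99% → 22.99
  food: 243/1005 = 24.18% → 24.18
  furniture: 78/1005 = 7.76% → 7.76
  tools: 453/1005 = 45.07% → 45.07
Step 3: Verify: sum of allocations ≈ 100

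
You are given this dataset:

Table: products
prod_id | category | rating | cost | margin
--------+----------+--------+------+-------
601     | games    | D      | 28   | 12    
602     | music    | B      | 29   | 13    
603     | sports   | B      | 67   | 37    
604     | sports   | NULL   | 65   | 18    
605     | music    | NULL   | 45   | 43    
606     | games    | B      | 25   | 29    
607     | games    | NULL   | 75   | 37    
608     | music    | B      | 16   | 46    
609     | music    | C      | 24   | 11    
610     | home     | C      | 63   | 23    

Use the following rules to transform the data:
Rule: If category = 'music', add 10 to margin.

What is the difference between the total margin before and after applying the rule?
40

Step 1: Original sum of margin = 269
Step 2: 4 records have category = 'music'
Step 3: Each affected record changes by 10
Step 4: Total change = 4 × 10 = 40
Step 5: New sum = 269 + 40 = 309
Step 6: Difference = |309 - 269| = 40
        (Sum increased by 40)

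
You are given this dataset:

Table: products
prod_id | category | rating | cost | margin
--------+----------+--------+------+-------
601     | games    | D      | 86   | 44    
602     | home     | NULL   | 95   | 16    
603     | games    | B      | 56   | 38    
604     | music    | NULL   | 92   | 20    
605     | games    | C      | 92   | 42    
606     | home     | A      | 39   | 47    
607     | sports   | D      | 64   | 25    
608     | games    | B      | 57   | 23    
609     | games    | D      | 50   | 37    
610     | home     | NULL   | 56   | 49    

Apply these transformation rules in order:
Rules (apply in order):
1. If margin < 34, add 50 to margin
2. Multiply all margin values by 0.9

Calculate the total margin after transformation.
486.9

Step 1: Apply Rule 1 - Add 50 to records with margin < 34
  - 4 records affected: 84 + (4 × 50) = 284
  - Unaffected records: 257
  - Sum after Rule 1: 541
Step 2: Apply Rule 2 - Multiply all by 0.9
  - 541 × 0.9 = 486.9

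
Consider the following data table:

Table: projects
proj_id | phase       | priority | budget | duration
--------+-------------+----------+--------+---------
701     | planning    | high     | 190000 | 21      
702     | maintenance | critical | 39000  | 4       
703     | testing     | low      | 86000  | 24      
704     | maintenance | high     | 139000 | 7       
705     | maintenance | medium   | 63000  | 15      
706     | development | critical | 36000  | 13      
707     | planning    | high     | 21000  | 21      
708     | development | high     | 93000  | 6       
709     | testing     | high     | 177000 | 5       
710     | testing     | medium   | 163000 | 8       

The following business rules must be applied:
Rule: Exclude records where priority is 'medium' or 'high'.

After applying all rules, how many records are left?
3

Step 1: Count records to exclude
  - 2 (medium) + 5 (high) = 7 records
Step 2: Total records: 10
Step 3: Remaining = 10 - 7 = 3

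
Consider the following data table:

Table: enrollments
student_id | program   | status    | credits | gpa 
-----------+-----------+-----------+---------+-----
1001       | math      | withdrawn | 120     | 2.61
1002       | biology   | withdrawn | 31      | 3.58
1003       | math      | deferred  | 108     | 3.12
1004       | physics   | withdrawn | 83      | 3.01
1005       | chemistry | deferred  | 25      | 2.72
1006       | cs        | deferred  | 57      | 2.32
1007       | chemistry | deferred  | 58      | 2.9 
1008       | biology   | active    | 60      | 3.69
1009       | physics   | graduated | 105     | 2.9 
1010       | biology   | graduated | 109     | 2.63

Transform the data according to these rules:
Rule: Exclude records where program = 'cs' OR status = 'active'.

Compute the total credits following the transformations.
639

Step 1: Find records where program = 'cs' OR status = 'active'
Step 2: 2 records match, summing to 117
Step 3: Original sum: 756
Step 4: Remaining sum = 756 - 117 = 639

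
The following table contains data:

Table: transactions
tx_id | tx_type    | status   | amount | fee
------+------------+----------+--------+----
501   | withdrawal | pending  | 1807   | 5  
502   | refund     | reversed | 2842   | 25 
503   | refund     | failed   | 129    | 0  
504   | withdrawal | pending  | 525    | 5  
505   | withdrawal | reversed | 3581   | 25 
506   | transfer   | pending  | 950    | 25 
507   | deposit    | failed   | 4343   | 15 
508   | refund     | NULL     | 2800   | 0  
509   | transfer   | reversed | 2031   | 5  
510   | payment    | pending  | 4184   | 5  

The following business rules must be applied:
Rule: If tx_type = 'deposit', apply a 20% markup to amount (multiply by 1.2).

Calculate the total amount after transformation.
24060.6

Step 1: Records with tx_type = 'deposit' have total amount = 4343
Step 2: Apply multiplier: 4343 × 1.2 = 5211.6
Step 3: Other records total: 18849
Step 4: Final sum = 5211.6 + 18849 = 24060.6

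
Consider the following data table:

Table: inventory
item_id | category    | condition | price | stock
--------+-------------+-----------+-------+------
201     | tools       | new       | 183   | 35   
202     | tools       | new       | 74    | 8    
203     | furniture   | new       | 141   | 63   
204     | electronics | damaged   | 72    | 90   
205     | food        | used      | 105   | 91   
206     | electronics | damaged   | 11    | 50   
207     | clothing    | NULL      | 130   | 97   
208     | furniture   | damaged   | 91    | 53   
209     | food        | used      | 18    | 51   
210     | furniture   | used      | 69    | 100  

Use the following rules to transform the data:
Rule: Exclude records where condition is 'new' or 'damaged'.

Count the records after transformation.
4

Step 1: Count records to exclude
  - 3 (new) + 3 (damaged) = 6 records
Step 2: Total records: 10
Step 3: Remaining = 10 - 6 = 4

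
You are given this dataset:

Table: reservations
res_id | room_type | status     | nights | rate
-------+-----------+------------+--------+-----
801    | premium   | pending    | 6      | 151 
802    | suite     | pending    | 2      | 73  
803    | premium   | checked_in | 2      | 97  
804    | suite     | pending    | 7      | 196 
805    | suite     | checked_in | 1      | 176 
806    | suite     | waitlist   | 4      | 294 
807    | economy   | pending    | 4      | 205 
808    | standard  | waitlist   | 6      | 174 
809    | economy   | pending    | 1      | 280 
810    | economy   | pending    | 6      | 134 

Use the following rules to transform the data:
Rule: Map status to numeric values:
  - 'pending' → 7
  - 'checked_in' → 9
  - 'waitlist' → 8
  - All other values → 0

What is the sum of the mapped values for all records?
76

Step 1: Apply mapping to each record
Step 2: Count by status:
  'pending': 6 records × 7 = 42
  'checked_in': 2 records × 9 = 18
  'waitlist': 2 records × 8 = 16
Step 3: Sum all mapped values = 76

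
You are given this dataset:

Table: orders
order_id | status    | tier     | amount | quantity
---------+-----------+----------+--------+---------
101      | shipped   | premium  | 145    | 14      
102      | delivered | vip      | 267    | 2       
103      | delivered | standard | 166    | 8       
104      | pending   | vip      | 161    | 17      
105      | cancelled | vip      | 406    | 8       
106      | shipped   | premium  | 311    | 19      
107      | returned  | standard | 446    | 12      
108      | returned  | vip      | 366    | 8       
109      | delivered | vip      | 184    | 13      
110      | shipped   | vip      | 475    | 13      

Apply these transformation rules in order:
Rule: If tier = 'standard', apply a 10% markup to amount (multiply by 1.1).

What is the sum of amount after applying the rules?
2988.2

Step 1: Records with tier = 'standard' have total amount = 612
Step 2: Apply multiplier: 612 × 1.1 = 673.2
Step 3: Other records total: 2315
Step 4: Final sum = 673.2 + 2315 = 2988.2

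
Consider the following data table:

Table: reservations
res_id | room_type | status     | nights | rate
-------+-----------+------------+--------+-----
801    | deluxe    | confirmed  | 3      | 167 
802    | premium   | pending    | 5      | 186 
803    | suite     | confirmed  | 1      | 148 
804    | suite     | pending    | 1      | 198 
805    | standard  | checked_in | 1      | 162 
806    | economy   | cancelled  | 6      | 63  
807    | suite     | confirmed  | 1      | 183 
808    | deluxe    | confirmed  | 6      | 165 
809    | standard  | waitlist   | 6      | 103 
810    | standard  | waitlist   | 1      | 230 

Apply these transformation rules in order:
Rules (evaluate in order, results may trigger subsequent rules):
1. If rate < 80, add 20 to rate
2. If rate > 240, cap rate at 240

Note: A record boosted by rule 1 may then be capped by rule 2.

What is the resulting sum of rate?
1625

Step 1: Apply rule 1 to records with rate < 80
  - 1 records get bonus of 20
  - Of these, 0 records then exceed 240 and get capped
Step 2: Apply rule 2 to records with rate > 240
  - 0 records (original) are capped
Step 3: Calculate final sum = 1625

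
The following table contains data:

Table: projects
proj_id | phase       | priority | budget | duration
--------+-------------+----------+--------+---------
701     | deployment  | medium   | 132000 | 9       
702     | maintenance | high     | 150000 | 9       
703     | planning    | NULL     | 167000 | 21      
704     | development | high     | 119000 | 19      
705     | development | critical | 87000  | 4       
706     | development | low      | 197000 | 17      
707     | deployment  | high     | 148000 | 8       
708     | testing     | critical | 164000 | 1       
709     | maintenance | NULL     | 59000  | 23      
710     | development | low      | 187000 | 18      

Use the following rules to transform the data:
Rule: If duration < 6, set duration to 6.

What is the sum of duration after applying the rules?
136

Step 1: 2 records have duration < 6
Step 2: These records originally summed to 5
Step 3: After setting to minimum: 2 × 6 = 12
Step 4: Unaffected records sum: 124
Step 5: Final sum = 12 + 124 = 136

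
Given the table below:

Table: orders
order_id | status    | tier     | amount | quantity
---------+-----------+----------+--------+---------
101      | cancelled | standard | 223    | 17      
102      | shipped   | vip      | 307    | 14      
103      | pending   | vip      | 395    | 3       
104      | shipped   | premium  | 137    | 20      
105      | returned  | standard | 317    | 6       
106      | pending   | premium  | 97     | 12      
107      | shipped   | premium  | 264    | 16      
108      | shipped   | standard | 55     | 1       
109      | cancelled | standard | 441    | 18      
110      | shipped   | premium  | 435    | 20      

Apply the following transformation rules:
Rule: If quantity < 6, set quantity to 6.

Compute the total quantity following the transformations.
135

Step 1: 2 records have quantity < 6
Step 2: These records originally summed to 4
Step 3: After setting to minimum: 2 × 6 = 12
Step 4: Unaffected records sum: 123
Step 5: Final sum = 12 + 123 = 135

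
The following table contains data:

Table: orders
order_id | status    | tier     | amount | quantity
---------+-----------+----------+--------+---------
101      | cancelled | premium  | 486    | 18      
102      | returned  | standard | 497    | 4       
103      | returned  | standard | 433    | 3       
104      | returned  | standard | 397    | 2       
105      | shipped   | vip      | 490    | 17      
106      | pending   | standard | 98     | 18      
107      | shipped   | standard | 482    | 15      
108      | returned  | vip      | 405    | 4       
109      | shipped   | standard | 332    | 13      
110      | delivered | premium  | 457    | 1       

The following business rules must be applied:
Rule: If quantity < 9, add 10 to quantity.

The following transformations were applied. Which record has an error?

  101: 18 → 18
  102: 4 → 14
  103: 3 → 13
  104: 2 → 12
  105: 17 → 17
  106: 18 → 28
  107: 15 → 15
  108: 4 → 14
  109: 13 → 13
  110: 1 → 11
Record 106 has an error. The correct transformed value should be 18, not 28.

Step 1: Check each record against the rule
Step 2: Record 106 has quantity = 18
Step 3: Since 18 >= 9, the bonus should not have been applied
Step 4: Correct value = 18, but claimed value = 28
Conclusion: Record 106 has the error.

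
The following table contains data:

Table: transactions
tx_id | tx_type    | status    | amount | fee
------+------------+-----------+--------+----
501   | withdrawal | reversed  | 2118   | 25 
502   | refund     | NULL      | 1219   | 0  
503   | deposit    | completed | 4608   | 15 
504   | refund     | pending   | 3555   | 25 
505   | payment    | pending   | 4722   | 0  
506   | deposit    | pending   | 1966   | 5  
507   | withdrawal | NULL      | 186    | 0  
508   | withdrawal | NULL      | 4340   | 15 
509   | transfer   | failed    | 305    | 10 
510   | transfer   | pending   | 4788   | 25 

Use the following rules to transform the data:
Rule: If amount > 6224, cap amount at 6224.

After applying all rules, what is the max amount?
4788

Step 1: Original maximum amount = 4788
Step 2: Check cap of 6224 against maximum
Step 3: No records exceed the cap (max 4788 <= cap 6224), so no capping applies
Step 4: Maximum after transformation = 4788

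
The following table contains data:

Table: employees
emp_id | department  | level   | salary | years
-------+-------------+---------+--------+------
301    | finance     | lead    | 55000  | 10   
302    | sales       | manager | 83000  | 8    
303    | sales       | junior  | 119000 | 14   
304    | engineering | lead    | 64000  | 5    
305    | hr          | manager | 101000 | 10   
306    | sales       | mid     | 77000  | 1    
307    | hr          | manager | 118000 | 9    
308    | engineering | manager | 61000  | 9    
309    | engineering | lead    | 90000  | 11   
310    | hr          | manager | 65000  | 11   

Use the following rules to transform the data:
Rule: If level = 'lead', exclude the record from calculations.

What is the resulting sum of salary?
624000

Step 1: Identify records where level = 'lead'
Step 2: The excluded records sum to 209000
Step 3: Original total salary = 833000
Step 4: Remaining total = 833000 - 209000 = 624000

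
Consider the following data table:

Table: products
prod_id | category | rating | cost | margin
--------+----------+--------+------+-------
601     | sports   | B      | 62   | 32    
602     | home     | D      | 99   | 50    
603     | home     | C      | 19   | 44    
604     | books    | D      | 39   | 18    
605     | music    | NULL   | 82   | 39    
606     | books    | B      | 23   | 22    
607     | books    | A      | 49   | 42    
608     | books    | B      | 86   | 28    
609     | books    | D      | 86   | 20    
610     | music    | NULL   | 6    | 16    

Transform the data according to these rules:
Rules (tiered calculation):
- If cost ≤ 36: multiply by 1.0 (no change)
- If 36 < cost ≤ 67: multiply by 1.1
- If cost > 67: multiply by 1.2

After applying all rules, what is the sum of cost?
636.6

Step 1: Tier 1 (cost ≤ 36): 3 records, sum = 48 × 1.0 = 48.0
Step 2: Tier 2 (36 < cost ≤ 67): 3 records, sum = 150 × 1.1 = 165.0
Step 3: Tier 3 (cost > 67): 4 records, sum = 353 × 1.2 = 423.6
Step 4: Final sum = 48.0 + 165.0 + 423.6 = 636.6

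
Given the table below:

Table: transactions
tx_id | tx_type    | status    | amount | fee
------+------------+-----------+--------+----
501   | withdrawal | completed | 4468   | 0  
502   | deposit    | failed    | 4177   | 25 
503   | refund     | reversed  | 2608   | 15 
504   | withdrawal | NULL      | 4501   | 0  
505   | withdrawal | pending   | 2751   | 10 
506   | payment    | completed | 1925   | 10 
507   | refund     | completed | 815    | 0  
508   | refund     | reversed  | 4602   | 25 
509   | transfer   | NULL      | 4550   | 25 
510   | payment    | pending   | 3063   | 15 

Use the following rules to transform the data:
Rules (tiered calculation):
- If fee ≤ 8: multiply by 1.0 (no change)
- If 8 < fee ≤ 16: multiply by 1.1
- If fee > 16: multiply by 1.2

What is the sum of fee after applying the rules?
145.0

Step 1: Tier 1 (fee ≤ 8): 3 records, sum = 0 × 1.0 = 0.0
Step 2: Tier 2 (8 < fee ≤ 16): 4 records, sum = 50 × 1.1 = 55.0
Step 3: Tier 3 (fee > 16): 3 records, sum = 75 × 1.2 = 90.0
Step 4: Final sum = 0.0 + 55.0 + 90.0 = 145.0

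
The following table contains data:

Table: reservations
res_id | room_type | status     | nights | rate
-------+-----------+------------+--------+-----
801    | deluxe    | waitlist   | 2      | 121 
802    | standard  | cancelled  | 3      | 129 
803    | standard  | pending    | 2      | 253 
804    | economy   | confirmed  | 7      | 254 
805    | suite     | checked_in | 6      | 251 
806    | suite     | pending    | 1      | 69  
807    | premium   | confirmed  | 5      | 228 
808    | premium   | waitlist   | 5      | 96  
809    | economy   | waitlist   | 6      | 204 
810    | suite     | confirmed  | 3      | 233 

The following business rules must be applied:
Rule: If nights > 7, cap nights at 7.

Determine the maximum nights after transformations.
7

Step 1: Original maximum nights = 7
Step 2: Check cap of 7 against maximum
Step 3: No records exceed the cap (max 7 <= cap 7), so no capping applies
Step 4: Maximum after transformation = 7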